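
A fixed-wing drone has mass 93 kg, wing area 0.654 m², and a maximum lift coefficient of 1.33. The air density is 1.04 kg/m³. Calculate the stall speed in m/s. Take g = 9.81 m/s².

V_stall = 44.9 m/s

Stall occurs when L = W at CL,max. W = mg = 93 × 9.81 = 912.3 N.
From L = ½ρV²S·CL,max = W: V_stall = √(2W/(ρSCL,max)) = √(2·912.3/(1.04·0.654·1.33))
V_stall = √2017 = 44.9 m/s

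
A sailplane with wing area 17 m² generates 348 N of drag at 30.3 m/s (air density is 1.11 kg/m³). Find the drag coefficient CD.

CD = 0.0402

From D = ½ρv²S·CD, rearranging gives CD = 2D/(ρv²S).
CD = 2 × 348 / (1.11 × 30.3² × 17) = 0.0402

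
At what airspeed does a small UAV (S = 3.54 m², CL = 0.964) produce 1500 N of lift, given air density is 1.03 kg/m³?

L = ½ρv²S·CL ⇒ v = √(2L/(ρ·S·CL))
v = √(2 × 1500 / (1.03 × 3.54 × 0.964)) = √853.5 = 29.2 m/s

v = 29.2 m/s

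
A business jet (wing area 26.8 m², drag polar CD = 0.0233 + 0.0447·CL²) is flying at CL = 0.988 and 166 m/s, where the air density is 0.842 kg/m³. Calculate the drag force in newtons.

D = 20800 N

CD = 0.0233 + 0.0447 × 0.988² = 0.06693
D = ½ρv²S·CD = ½ × 0.842 × 166² × 26.8 × 0.06693 = 20800 N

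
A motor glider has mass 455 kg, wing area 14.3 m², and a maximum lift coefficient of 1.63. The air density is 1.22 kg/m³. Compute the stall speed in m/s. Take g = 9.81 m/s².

V_stall = 17.7 m/s

Stall occurs when L = W at CL,max. W = mg = 455 × 9.81 = 4464 N.
From L = ½ρV²S·CL,max = W: V_stall = √(2W/(ρSCL,max)) = √(2·4464/(1.22·14.3·1.63))
V_stall = √313.9 = 17.7 m/s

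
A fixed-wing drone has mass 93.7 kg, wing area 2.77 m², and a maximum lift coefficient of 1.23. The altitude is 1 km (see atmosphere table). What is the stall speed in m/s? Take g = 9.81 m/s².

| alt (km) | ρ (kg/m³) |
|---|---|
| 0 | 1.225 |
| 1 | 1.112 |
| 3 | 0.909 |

At 1 km, from the table: ρ = 1.112 kg/m³.
At stall, lift equals weight: L = W = m·g = 93.7 × 9.81 = 919.2 N.
V_stall = √(2W/(ρ·S·CL,max)) = √(2 × 919.2 / (1.112 × 2.77 × 1.23))
V_stall = √485.2 = 22 m/s

V_stall = 22 m/s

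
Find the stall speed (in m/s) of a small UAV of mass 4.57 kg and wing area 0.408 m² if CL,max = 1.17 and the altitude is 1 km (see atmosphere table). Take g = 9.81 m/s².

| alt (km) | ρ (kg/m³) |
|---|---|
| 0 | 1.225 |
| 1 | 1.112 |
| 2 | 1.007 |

V_stall = 13 m/s

At 1 km, from the table: ρ = 1.112 kg/m³.
Weight W = mg = 4.57 × 9.81 = 44.83 N.
V_stall = √(2W/(ρ·S·CL,max)) = √(2 × 44.83 / (1.112 × 0.408 × 1.17))
V_stall = √168.9 = 13 m/s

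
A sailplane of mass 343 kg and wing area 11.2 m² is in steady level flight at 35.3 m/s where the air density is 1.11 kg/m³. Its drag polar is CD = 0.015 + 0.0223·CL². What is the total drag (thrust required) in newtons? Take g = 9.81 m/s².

D = 149 N

Level flight ⇒ L = W = m·g = 343 × 9.81 = 3364.8 N.
q = ½ρv² = ½ × 1.11 × 35.3² = 691.6 Pa.
CL = 2W/(ρv²S) = 2×3364.8/(1.11×35.3²×11.2) = 0.4344.
CD = 0.015 + 0.0223 × 0.4344² = 0.01921.
D = q·S·CD = 691.6 × 11.2 × 0.01921 = 148.8 N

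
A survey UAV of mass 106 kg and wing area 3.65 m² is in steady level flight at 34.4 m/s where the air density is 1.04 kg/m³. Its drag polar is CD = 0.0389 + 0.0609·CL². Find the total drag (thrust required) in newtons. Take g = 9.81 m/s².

D = 117 N

In steady level flight, lift balances weight: W = mg = 106 × 9.81 = 1039.9 N.
q = ½ρv² = ½ × 1.04 × 34.4² = 615.3 Pa.
Required CL = L/(qS) = 1039.9/(615.3·3.65) = 0.463.
CD = 0.0389 + 0.0609 × 0.463² = 0.05195.
D = q·S·CD = 615.3 × 3.65 × 0.05195 = 116.7 N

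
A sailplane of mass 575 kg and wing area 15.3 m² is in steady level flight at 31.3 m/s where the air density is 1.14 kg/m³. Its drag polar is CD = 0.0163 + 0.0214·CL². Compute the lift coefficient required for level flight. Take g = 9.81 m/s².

CL = 0.66

Level flight ⇒ L = W = m·g = 575 × 9.81 = 5640.8 N.
Dynamic pressure q = 0.5 × 1.14 × 31.3² = 558.4 Pa.
Required CL = L/(qS) = 5640.8/(558.4·15.3) = 0.6602.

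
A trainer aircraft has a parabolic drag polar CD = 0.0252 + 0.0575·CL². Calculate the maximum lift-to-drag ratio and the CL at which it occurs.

For CD = CD0 + K·CL², (L/D)max occurs at CL* = √(CD0/K) and equals 1/(2√(K·CD0)).
(L/D)max = 1/(2√(0.0575 × 0.0252)) = 1/(2 × 0.03807) = 13.1
CL* = √(0.0252/0.0575) = 0.662

(L/D)max = 13.1, at CL = 0.662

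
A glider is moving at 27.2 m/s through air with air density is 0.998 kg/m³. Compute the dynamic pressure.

q = 369 Pa

q = ½ρv² = ½ × 0.998 × 27.2² = 369 Pa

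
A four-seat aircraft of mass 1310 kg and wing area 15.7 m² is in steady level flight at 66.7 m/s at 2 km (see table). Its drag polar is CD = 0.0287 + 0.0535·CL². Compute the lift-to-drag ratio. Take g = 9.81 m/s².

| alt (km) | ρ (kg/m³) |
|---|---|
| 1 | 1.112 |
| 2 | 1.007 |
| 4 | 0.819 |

L/D = 10.2

At 2 km, from the table: ρ = 1.007 kg/m³.
In steady level flight, lift balances weight: W = mg = 1310 × 9.81 = 12851 N.
q = ½ρv² = ½ × 1.007 × 66.7² = 2240 Pa.
CL = 2W/(ρv²S) = 2×12851/(1.007×66.7²×15.7) = 0.3654.
CD = 0.0287 + 0.0535 × 0.3654² = 0.03584.
L/D = CL/CD = 0.3654 / 0.03584 = 10.2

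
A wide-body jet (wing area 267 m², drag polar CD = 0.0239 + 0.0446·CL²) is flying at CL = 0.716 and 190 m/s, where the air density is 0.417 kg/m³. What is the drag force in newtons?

CD = 0.0239 + 0.0446 × 0.716² = 0.04676
D = ½ρv²S·CD = ½ × 0.417 × 190² × 267 × 0.04676 = 94000 N

D = 94000 N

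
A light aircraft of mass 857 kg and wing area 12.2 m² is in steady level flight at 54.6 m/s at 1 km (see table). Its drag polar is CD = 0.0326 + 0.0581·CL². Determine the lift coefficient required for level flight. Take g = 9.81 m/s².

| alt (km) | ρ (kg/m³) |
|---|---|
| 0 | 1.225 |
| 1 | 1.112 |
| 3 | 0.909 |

CL = 0.416

At 1 km, from the table: ρ = 1.112 kg/m³.
In steady level flight, lift balances weight: W = mg = 857 × 9.81 = 8407.2 N.
q = ½ρv² = ½ × 1.112 × 54.6² = 1658 Pa.
CL = 2W/(ρv²S) = 2×8407.2/(1.112×54.6²×12.2) = 0.4157.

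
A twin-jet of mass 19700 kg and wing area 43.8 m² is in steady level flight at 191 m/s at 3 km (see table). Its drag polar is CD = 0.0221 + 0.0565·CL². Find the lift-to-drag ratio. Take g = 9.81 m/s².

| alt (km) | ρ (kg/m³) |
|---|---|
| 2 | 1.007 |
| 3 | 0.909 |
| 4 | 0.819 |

At 3 km, from the table: ρ = 0.909 kg/m³.
Weight W = mg = 19700 × 9.81 = 1.9326×10^5 N; in level flight L = W.
q = ½ρv² = ½ × 0.909 × 191² = 16580 Pa.
CL = W/(q·S) = 1.9326×10^5 / (16580 × 43.8) = 0.2661.
CD = 0.0221 + 0.0565 × 0.2661² = 0.0261.
L/D = CL/CD = 0.2661 / 0.0261 = 10.2

L/D = 10.2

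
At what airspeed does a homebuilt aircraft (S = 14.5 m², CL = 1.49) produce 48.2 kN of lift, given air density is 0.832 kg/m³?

L = ½ρv²S·CL ⇒ v = √(2L/(ρ·S·CL))
v = √(2 × 48200 / (0.832 × 14.5 × 1.49)) = √5363 = 73.2 m/s

v = 73.2 m/s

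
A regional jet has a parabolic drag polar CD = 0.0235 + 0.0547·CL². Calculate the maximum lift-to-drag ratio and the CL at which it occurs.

(L/D)max = 13.9, at CL = 0.655

For CD = CD0 + K·CL², (L/D)max occurs at CL* = √(CD0/K) and equals 1/(2√(K·CD0)).
(L/D)max = 1/(2√(0.0547 × 0.0235)) = 1/(2 × 0.03585) = 13.9
CL* = √(0.0235/0.0547) = 0.655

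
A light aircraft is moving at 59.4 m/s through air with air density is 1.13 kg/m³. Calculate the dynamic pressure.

q = 1990 Pa

q = ½ρv² = ½ × 1.13 × 59.4² = 1990 Pa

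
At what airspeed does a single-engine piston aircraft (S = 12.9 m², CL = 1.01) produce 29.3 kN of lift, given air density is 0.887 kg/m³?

v = 71.2 m/s

L = ½ρv²S·CL ⇒ v = √(2L/(ρ·S·CL))
v = √(2 × 29300 / (0.887 × 12.9 × 1.01)) = √5071 = 71.2 m/s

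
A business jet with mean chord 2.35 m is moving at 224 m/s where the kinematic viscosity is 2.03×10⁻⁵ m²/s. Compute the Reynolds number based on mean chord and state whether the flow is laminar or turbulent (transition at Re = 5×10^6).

Re = v·c/ν = 224 × 2.35 / (2.03×10⁻⁵) = 2.59×10^7
Since 2.59×10^7 > 5×10^6, the flow is turbulent.

Re = 2.59×10^7 (turbulent)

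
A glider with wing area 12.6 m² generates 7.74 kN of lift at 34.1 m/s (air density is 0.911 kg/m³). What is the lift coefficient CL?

From L = ½ρv²S·CL, rearranging gives CL = 2L/(ρv²S).
CL = 2 × 7740 / (0.911 × 34.1² × 12.6) = 1.16

CL = 1.16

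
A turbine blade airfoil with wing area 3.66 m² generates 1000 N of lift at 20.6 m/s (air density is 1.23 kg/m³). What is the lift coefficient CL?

From L = ½ρv²S·CL, rearranging gives CL = 2L/(ρv²S).
CL = 2 × 1000 / (1.23 × 20.6² × 3.66) = 1.05

CL = 1.05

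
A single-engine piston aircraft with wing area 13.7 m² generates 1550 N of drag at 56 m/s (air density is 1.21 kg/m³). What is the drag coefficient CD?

From D = ½ρv²S·CD, rearranging gives CD = 2D/(ρv²S).
CD = 2 × 1550 / (1.21 × 56² × 13.7) = 0.0596

CD = 0.0596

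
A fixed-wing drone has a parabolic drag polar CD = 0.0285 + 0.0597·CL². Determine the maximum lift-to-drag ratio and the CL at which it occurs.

For CD = CD0 + K·CL², (L/D)max occurs at CL* = √(CD0/K) and equals 1/(2√(K·CD0)).
(L/D)max = 1/(2√(0.0597 × 0.0285)) = 1/(2 × 0.04125) = 12.1
CL* = √(0.0285/0.0597) = 0.691

(L/D)max = 12.1, at CL = 0.691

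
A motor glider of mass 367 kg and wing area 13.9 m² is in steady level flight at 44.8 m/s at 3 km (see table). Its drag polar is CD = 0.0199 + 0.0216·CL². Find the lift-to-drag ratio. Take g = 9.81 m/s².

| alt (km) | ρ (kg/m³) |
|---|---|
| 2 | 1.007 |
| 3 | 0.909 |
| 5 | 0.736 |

L/D = 13.1

At 3 km, from the table: ρ = 0.909 kg/m³.
Weight W = mg = 367 × 9.81 = 3600.3 N; in level flight L = W.
q = ½ρv² = ½ × 0.909 × 44.8² = 912.2 Pa.
Required CL = L/(qS) = 3600.3/(912.2·13.9) = 0.2839.
CD = 0.0199 + 0.0216 × 0.2839² = 0.02164.
L/D = CL/CD = 0.2839 / 0.02164 = 13.1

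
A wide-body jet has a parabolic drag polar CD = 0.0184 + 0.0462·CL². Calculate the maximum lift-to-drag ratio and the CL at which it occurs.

For CD = CD0 + K·CL², (L/D)max occurs at CL* = √(CD0/K) and equals 1/(2√(K·CD0)).
(L/D)max = 1/(2√(0.0462 × 0.0184)) = 1/(2 × 0.02916) = 17.1
CL* = √(0.0184/0.0462) = 0.631

(L/D)max = 17.1, at CL = 0.631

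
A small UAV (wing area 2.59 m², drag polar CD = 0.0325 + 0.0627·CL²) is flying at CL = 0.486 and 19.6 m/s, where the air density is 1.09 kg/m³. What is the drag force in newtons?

CD = 0.0325 + 0.0627 × 0.486² = 0.04731
D = ½ρv²S·CD = ½ × 1.09 × 19.6² × 2.59 × 0.04731 = 25.7 N

D = 25.7 N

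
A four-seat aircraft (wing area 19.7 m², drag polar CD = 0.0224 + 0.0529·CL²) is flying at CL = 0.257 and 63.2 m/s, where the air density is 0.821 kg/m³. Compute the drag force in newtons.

CD = 0.0224 + 0.0529 × 0.257² = 0.02589
D = ½ρv²S·CD = ½ × 0.821 × 63.2² × 19.7 × 0.02589 = 836 N

D = 836 N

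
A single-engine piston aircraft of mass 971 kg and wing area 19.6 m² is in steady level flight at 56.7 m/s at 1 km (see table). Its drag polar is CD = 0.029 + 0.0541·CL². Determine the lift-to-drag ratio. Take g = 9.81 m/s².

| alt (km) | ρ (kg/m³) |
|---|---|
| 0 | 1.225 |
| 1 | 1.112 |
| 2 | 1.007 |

At 1 km, from the table: ρ = 1.112 kg/m³.
Weight W = mg = 971 × 9.81 = 9525.5 N; in level flight L = W.
q = ½ρv² = ½ × 1.112 × 56.7² = 1787 Pa.
Required CL = L/(qS) = 9525.5/(1787·19.6) = 0.2719.
CD = 0.029 + 0.0541 × 0.2719² = 0.033.
L/D = CL/CD = 0.2719 / 0.033 = 8.24

L/D = 8.24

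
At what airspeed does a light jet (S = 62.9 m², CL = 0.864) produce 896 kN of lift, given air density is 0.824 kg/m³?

L = ½ρv²S·CL ⇒ v = √(2L/(ρ·S·CL))
v = √(2 × 8.96×10^5 / (0.824 × 62.9 × 0.864)) = √40020 = 200 m/s

v = 200 m/s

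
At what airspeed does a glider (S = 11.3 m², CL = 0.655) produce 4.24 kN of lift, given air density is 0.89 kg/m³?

L = ½ρv²S·CL ⇒ v = √(2L/(ρ·S·CL))
v = √(2 × 4240 / (0.89 × 11.3 × 0.655)) = √1287 = 35.9 m/s

v = 35.9 m/s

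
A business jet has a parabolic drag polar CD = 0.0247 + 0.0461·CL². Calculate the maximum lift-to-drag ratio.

For CD = CD0 + K·CL², (L/D)max occurs at CL* = √(CD0/K) and equals 1/(2√(K·CD0)).
(L/D)max = 1/(2√(0.0461 × 0.0247)) = 1/(2 × 0.03374) = 14.8

(L/D)max = 14.8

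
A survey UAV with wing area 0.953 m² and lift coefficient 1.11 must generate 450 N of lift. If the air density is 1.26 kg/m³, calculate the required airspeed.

L = ½ρv²S·CL ⇒ v = √(2L/(ρ·S·CL))
v = √(2 × 450 / (1.26 × 0.953 × 1.11)) = √675.2 = 26 m/s

v = 26 m/s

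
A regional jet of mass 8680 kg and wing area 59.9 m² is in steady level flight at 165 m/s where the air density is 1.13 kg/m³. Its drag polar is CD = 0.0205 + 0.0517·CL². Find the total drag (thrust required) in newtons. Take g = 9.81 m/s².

D = 19300 N

Weight W = mg = 8680 × 9.81 = 85151 N; in level flight L = W.
Dynamic pressure q = 0.5 × 1.13 × 165² = 15380 Pa.
CL = 2W/(ρv²S) = 2×85151/(1.13×165²×59.9) = 0.09242.
CD = 0.0205 + 0.0517 × 0.09242² = 0.02094.
D = q·S·CD = 15380 × 59.9 × 0.02094 = 19300 N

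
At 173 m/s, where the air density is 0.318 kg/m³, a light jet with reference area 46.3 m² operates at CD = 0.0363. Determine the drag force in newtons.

D = 8000 N

D = ½ρv²S·CD = ½ × 0.318 × 173² × 46.3 × 0.0363 = 8000 N ≈ 8 kN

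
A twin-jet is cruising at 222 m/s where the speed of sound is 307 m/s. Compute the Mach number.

M = 0.723

M = v/a = 222 / 307 = 0.723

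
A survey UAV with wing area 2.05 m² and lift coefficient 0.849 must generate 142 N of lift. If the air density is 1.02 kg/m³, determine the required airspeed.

v = 12.6 m/s

L = ½ρv²S·CL ⇒ v = √(2L/(ρ·S·CL))
v = √(2 × 142 / (1.02 × 2.05 × 0.849)) = √160 = 12.6 m/s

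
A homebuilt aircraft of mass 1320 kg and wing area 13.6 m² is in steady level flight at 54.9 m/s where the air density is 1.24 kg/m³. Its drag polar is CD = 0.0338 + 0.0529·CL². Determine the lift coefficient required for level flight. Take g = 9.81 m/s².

Level flight ⇒ L = W = m·g = 1320 × 9.81 = 12949 N.
Dynamic pressure q = 0.5 × 1.24 × 54.9² = 1869 Pa.
Required CL = L/(qS) = 12949/(1869·13.6) = 0.5095.

CL = 0.51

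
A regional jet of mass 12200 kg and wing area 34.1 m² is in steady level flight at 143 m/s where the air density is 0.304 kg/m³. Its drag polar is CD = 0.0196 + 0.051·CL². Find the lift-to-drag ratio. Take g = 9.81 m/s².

Level flight ⇒ L = W = m·g = 12200 × 9.81 = 1.1968×10^5 N.
q = ½ρv² = ½ × 0.304 × 143² = 3108 Pa.
CL = W/(q·S) = 1.1968×10^5 / (3108 × 34.1) = 1.129.
CD = 0.0196 + 0.051 × 1.129² = 0.08463.
L/D = CL/CD = 1.129 / 0.08463 = 13.3

L/D = 13.3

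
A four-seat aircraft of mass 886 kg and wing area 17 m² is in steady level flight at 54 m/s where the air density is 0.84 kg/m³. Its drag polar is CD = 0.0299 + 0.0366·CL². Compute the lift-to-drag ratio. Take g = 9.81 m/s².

In steady level flight, lift balances weight: W = mg = 886 × 9.81 = 8691.7 N.
q = ½ρv² = ½ × 0.84 × 54² = 1225 Pa.
Required CL = L/(qS) = 8691.7/(1225·17) = 0.4175.
CD = 0.0299 + 0.0366 × 0.4175² = 0.03628.
L/D = CL/CD = 0.4175 / 0.03628 = 11.5

L/D = 11.5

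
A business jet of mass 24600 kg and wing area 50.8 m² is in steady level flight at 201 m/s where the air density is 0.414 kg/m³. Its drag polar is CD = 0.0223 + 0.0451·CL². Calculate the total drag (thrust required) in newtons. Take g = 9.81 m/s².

Weight W = mg = 24600 × 9.81 = 2.4133×10^5 N; in level flight L = W.
Dynamic pressure q = 0.5 × 0.414 × 201² = 8363 Pa.
Required CL = L/(qS) = 2.4133×10^5/(8363·50.8) = 0.568.
CD = 0.0223 + 0.0451 × 0.568² = 0.03685.
D = q·S·CD = 8363 × 50.8 × 0.03685 = 15660 N

D = 15700 N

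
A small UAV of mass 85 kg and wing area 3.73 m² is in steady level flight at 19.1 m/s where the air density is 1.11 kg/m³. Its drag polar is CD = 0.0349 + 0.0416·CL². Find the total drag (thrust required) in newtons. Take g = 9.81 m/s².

D = 64.7 N

In steady level flight, lift balances weight: W = mg = 85 × 9.81 = 833.85 N.
Dynamic pressure q = 0.5 × 1.11 × 19.1² = 202.5 Pa.
CL = 2W/(ρv²S) = 2×833.85/(1.11×19.1²×3.73) = 1.104.
CD = 0.0349 + 0.0416 × 1.104² = 0.08561.
D = q·S·CD = 202.5 × 3.73 × 0.08561 = 64.66 N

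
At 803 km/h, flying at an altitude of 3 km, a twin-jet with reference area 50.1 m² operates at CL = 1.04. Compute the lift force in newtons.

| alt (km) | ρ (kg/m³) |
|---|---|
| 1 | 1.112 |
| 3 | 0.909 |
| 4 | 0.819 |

L = 1.18×10^6 N

At 3 km, from the table: ρ = 0.909 kg/m³.
Convert speed: v = 803 km/h ÷ 3.6 = 223.1 m/s.
L = ½ρv²S·CL = ½ × 0.909 × 223.1² × 50.1 × 1.04 = 1.18×10^6 N ≈ 1180 kN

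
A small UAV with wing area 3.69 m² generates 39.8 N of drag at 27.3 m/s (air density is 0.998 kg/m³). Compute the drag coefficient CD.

CD = 0.029

From D = ½ρv²S·CD, rearranging gives CD = 2D/(ρv²S).
CD = 2 × 39.8 / (0.998 × 27.3² × 3.69) = 0.029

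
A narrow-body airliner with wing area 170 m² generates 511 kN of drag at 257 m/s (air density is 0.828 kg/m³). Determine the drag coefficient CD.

CD = 0.11

From D = ½ρv²S·CD, rearranging gives CD = 2D/(ρv²S).
CD = 2 × 5.11×10^5 / (0.828 × 257² × 170) = 0.11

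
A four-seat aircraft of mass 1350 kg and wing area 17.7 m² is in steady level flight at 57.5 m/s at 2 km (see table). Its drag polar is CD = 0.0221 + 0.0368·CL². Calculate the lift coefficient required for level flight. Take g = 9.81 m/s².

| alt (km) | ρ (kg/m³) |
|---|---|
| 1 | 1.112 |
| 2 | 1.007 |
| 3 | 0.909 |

CL = 0.449

At 2 km, from the table: ρ = 1.007 kg/m³.
Level flight ⇒ L = W = m·g = 1350 × 9.81 = 13244 N.
q = ½ρv² = ½ × 1.007 × 57.5² = 1665 Pa.
CL = W/(q·S) = 13244 / (1665 × 17.7) = 0.4495.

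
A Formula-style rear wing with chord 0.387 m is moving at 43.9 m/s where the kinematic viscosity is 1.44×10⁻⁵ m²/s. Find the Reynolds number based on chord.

Re = 1.18×10^6

Re = v·c/ν = 43.9 × 0.387 / (1.44×10⁻⁵) = 1.18×10^6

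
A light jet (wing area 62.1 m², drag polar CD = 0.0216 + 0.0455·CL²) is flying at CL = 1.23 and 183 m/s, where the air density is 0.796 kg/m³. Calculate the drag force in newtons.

D = 74900 N

CD = 0.0216 + 0.0455 × 1.23² = 0.09044
D = ½ρv²S·CD = ½ × 0.796 × 183² × 62.1 × 0.09044 = 74900 N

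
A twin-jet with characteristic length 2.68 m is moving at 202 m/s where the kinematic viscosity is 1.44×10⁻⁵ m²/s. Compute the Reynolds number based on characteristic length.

Re = v·c/ν = 202 × 2.68 / (1.44×10⁻⁵) = 3.76×10^7

Re = 3.76×10^7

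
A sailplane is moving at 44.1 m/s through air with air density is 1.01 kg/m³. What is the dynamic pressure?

q = ½ρv² = ½ × 1.01 × 44.1² = 982 Pa

q = 982 Pa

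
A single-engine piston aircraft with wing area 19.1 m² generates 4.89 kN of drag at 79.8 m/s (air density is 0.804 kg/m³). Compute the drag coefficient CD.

From D = ½ρv²S·CD, rearranging gives CD = 2D/(ρv²S).
CD = 2 × 4890 / (0.804 × 79.8² × 19.1) = 0.1

CD = 0.1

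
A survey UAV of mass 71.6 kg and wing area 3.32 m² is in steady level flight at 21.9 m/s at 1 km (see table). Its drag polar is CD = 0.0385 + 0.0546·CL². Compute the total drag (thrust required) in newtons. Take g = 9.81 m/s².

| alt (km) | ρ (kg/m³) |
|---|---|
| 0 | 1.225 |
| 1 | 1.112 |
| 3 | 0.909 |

At 1 km, from the table: ρ = 1.112 kg/m³.
In steady level flight, lift balances weight: W = mg = 71.6 × 9.81 = 702.4 N.
Dynamic pressure q = 0.5 × 1.112 × 21.9² = 266.7 Pa.
CL = W/(q·S) = 702.4 / (266.7 × 3.32) = 0.7934.
CD = 0.0385 + 0.0546 × 0.7934² = 0.07287.
D = q·S·CD = 266.7 × 3.32 × 0.07287 = 64.51 N

D = 64.5 N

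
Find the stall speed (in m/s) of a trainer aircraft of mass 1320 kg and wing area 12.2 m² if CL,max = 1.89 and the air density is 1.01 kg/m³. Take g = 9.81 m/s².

Weight W = mg = 1320 × 9.81 = 12950 N.
V_stall = √(2W/(ρ·S·CL,max)) = √(2 × 12950 / (1.01 × 12.2 × 1.89))
V_stall = √1112 = 33.3 m/s

V_stall = 33.3 m/s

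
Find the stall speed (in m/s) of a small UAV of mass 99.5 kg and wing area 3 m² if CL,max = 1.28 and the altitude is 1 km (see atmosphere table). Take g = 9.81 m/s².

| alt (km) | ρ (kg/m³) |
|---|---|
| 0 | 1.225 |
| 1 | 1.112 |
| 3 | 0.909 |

At 1 km, from the table: ρ = 1.112 kg/m³.
Stall occurs when L = W at CL,max. W = mg = 99.5 × 9.81 = 976.1 N.
V_stall = √(2W/(ρ·S·CL,max)) = √(2 × 976.1 / (1.112 × 3 × 1.28))
V_stall = √457.2 = 21.4 m/s

V_stall = 21.4 m/s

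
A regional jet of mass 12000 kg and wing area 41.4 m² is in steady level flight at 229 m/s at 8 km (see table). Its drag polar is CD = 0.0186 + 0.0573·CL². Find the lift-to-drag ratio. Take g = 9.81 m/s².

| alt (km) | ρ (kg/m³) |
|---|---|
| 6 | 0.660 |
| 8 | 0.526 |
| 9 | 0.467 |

L/D = 9.8

At 8 km, from the table: ρ = 0.526 kg/m³.
In steady level flight, lift balances weight: W = mg = 12000 × 9.81 = 1.1772×10^5 N.
Dynamic pressure q = 0.5 × 0.526 × 229² = 13790 Pa.
CL = 2W/(ρv²S) = 2×1.1772×10^5/(0.526×229²×41.4) = 0.2062.
CD = 0.0186 + 0.0573 × 0.2062² = 0.02104.
L/D = CL/CD = 0.2062 / 0.02104 = 9.8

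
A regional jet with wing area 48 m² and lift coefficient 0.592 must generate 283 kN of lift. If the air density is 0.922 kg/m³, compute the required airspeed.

L = ½ρv²S·CL ⇒ v = √(2L/(ρ·S·CL))
v = √(2 × 2.83×10^5 / (0.922 × 48 × 0.592)) = √21600 = 147 m/s

v = 147 m/s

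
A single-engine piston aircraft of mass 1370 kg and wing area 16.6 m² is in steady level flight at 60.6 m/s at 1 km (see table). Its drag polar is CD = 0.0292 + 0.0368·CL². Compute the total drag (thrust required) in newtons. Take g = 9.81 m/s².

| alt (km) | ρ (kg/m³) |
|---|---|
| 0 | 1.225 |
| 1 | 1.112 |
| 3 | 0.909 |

D = 1190 N

At 1 km, from the table: ρ = 1.112 kg/m³.
Weight W = mg = 1370 × 9.81 = 13440 N; in level flight L = W.
Dynamic pressure q = 0.5 × 1.112 × 60.6² = 2042 Pa.
CL = 2W/(ρv²S) = 2×13440/(1.112×60.6²×16.6) = 0.3965.
CD = 0.0292 + 0.0368 × 0.3965² = 0.03499.
D = q·S·CD = 2042 × 16.6 × 0.03499 = 1186 N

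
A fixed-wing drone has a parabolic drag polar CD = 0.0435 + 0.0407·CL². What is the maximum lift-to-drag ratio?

(L/D)max = 11.9

For CD = CD0 + K·CL², (L/D)max occurs at CL* = √(CD0/K) and equals 1/(2√(K·CD0)).
(L/D)max = 1/(2√(0.0407 × 0.0435)) = 1/(2 × 0.04208) = 11.9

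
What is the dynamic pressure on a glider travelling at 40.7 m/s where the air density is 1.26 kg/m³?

q = 1040 Pa

q = ½ρv² = ½ × 1.26 × 40.7² = 1040 Pa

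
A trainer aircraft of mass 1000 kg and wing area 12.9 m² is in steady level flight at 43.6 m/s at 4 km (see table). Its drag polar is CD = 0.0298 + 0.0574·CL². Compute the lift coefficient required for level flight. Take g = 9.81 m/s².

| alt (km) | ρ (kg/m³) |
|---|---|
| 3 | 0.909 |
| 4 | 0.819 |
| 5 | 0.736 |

CL = 0.977

At 4 km, from the table: ρ = 0.819 kg/m³.
Level flight ⇒ L = W = m·g = 1000 × 9.81 = 9810 N.
Dynamic pressure q = 0.5 × 0.819 × 43.6² = 778.4 Pa.
CL = 2W/(ρv²S) = 2×9810/(0.819×43.6²×12.9) = 0.9769.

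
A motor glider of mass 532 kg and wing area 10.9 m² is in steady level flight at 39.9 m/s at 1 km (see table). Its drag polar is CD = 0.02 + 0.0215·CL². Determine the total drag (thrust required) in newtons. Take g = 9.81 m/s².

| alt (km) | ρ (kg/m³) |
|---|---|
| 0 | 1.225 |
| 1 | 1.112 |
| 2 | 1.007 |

At 1 km, from the table: ρ = 1.112 kg/m³.
Weight W = mg = 532 × 9.81 = 5218.9 N; in level flight L = W.
Dynamic pressure q = 0.5 × 1.112 × 39.9² = 885.2 Pa.
CL = 2W/(ρv²S) = 2×5218.9/(1.112×39.9²×10.9) = 0.5409.
CD = 0.02 + 0.0215 × 0.5409² = 0.02629.
D = q·S·CD = 885.2 × 10.9 × 0.02629 = 253.7 N

D = 254 N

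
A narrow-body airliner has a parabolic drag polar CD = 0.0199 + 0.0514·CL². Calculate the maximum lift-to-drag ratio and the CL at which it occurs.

For CD = CD0 + K·CL², (L/D)max occurs at CL* = √(CD0/K) and equals 1/(2√(K·CD0)).
(L/D)max = 1/(2√(0.0514 × 0.0199)) = 1/(2 × 0.03198) = 15.6
CL* = √(0.0199/0.0514) = 0.622

(L/D)max = 15.6, at CL = 0.622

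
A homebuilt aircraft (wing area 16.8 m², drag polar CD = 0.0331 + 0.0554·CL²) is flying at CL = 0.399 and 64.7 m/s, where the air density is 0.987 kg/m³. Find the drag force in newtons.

D = 1450 N

CD = 0.0331 + 0.0554 × 0.399² = 0.04192
D = ½ρv²S·CD = ½ × 0.987 × 64.7² × 16.8 × 0.04192 = 1450 N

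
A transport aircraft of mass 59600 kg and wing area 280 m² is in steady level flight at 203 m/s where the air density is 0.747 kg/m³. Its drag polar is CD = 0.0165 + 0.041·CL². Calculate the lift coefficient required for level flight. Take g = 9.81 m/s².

CL = 0.136

Level flight ⇒ L = W = m·g = 59600 × 9.81 = 5.8468×10^5 N.
Dynamic pressure q = 0.5 × 0.747 × 203² = 15390 Pa.
CL = W/(q·S) = 5.8468×10^5 / (15390 × 280) = 0.1357.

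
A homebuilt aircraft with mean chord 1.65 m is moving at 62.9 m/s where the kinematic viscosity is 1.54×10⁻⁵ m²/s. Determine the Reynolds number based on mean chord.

Re = 6.74×10^6

Re = v·c/ν = 62.9 × 1.65 / (1.54×10⁻⁵) = 6.74×10^6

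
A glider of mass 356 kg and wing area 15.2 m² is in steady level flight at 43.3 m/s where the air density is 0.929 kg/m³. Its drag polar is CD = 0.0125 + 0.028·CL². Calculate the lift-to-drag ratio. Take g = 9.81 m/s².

L/D = 18.3

In steady level flight, lift balances weight: W = mg = 356 × 9.81 = 3492.4 N.
Dynamic pressure q = 0.5 × 0.929 × 43.3² = 870.9 Pa.
CL = 2W/(ρv²S) = 2×3492.4/(0.929×43.3²×15.2) = 0.2638.
CD = 0.0125 + 0.028 × 0.2638² = 0.01445.
L/D = CL/CD = 0.2638 / 0.01445 = 18.3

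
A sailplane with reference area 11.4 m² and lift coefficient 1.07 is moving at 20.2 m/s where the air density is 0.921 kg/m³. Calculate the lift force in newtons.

Dynamic pressure q = ½ρv² = ½ × 0.921 × 20.2² = 187.9 Pa.
L = q·S·CL = 187.9 × 11.4 × 1.07 = 2290 N

L = 2290 N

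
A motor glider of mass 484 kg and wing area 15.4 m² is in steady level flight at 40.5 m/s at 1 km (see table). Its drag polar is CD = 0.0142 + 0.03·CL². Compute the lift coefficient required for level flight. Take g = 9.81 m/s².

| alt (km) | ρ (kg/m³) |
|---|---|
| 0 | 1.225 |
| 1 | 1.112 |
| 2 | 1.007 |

At 1 km, from the table: ρ = 1.112 kg/m³.
Level flight ⇒ L = W = m·g = 484 × 9.81 = 4748 N.
q = ½ρv² = ½ × 1.112 × 40.5² = 912 Pa.
CL = 2W/(ρv²S) = 2×4748/(1.112×40.5²×15.4) = 0.3381.

CL = 0.338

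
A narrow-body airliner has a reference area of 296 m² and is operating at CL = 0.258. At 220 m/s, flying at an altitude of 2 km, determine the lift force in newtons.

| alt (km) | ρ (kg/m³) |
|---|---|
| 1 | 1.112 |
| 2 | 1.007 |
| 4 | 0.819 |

At 2 km, from the table: ρ = 1.007 kg/m³.
Dynamic pressure q = ½ρv² = ½ × 1.007 × 220² = 24370 Pa.
L = q·S·CL = 24370 × 296 × 0.258 = 1.86×10^6 N ≈ 1860 kN

L = 1.86×10^6 N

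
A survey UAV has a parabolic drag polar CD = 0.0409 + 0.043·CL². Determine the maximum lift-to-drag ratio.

(L/D)max = 11.9

For CD = CD0 + K·CL², (L/D)max occurs at CL* = √(CD0/K) and equals 1/(2√(K·CD0)).
(L/D)max = 1/(2√(0.043 × 0.0409)) = 1/(2 × 0.04194) = 11.9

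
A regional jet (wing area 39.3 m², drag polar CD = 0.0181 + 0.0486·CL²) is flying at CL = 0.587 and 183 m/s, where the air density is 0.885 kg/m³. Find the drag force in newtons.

CD = 0.0181 + 0.0486 × 0.587² = 0.03485
D = ½ρv²S·CD = ½ × 0.885 × 183² × 39.3 × 0.03485 = 20300 N

D = 20300 N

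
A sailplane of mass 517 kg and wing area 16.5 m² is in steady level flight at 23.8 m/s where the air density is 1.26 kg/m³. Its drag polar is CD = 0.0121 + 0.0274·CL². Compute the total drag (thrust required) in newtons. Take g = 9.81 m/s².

D = 191 N

In steady level flight, lift balances weight: W = mg = 517 × 9.81 = 5071.8 N.
q = ½ρv² = ½ × 1.26 × 23.8² = 356.9 Pa.
Required CL = L/(qS) = 5071.8/(356.9·16.5) = 0.8614.
CD = 0.0121 + 0.0274 × 0.8614² = 0.03243.
D = q·S·CD = 356.9 × 16.5 × 0.03243 = 190.9 N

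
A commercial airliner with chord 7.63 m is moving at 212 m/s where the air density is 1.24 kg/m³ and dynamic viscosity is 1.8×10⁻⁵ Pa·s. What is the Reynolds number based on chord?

Re = 1.11×10^8

Re = ρ·v·c/μ = 1.24 × 212 × 7.63 / (1.8×10⁻⁵) = 1.11×10^8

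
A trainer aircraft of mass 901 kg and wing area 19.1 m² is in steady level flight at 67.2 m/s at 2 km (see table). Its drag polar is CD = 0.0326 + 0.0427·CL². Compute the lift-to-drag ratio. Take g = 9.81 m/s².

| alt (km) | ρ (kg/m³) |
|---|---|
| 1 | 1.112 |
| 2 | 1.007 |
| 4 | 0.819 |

At 2 km, from the table: ρ = 1.007 kg/m³.
In steady level flight, lift balances weight: W = mg = 901 × 9.81 = 8838.8 N.
Dynamic pressure q = 0.5 × 1.007 × 67.2² = 2274 Pa.
CL = W/(q·S) = 8838.8 / (2274 × 19.1) = 0.2035.
CD = 0.0326 + 0.0427 × 0.2035² = 0.03437.
L/D = CL/CD = 0.2035 / 0.03437 = 5.92

L/D = 5.92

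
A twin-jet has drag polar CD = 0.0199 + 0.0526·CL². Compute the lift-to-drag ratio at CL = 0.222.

L/D = 9.87

CD = 0.0199 + 0.0526 × 0.222² = 0.02249
L/D = CL/CD = 0.222 / 0.02249 = 9.87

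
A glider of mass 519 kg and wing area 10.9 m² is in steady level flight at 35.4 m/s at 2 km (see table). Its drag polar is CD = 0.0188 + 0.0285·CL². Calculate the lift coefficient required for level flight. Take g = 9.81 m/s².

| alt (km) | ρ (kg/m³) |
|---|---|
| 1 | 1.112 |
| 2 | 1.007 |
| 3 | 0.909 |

CL = 0.74

At 2 km, from the table: ρ = 1.007 kg/m³.
In steady level flight, lift balances weight: W = mg = 519 × 9.81 = 5091.4 N.
q = ½ρv² = ½ × 1.007 × 35.4² = 631 Pa.
Required CL = L/(qS) = 5091.4/(631·10.9) = 0.7403.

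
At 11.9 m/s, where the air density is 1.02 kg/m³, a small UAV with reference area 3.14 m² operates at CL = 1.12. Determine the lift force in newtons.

Dynamic pressure q = ½ρv² = ½ × 1.02 × 11.9² = 72.22 Pa.
L = q·S·CL = 72.22 × 3.14 × 1.12 = 254 N

L = 254 N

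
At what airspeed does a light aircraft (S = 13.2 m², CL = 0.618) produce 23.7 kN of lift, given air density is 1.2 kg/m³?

L = ½ρv²S·CL ⇒ v = √(2L/(ρ·S·CL))
v = √(2 × 23700 / (1.2 × 13.2 × 0.618)) = √4842 = 69.6 m/s

v = 69.6 m/s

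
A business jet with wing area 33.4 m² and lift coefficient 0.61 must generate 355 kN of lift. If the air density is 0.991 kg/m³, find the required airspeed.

L = ½ρv²S·CL ⇒ v = √(2L/(ρ·S·CL))
v = √(2 × 3.55×10^5 / (0.991 × 33.4 × 0.61)) = √35160 = 188 m/s

v = 188 m/s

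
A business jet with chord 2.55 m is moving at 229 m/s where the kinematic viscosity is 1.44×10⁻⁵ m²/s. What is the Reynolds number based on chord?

Re = 4.06×10^7

Re = v·c/ν = 229 × 2.55 / (1.44×10⁻⁵) = 4.06×10^7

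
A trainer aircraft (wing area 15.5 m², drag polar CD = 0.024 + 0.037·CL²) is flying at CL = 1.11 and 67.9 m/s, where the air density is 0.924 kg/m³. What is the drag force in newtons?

D = 2300 N

CD = 0.024 + 0.037 × 1.11² = 0.06959
D = ½ρv²S·CD = ½ × 0.924 × 67.9² × 15.5 × 0.06959 = 2300 N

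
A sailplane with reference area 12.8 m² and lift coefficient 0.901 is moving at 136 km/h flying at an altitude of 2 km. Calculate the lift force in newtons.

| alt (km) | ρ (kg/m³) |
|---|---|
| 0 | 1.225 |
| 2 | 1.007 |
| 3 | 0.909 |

L = 8290 N

At 2 km, from the table: ρ = 1.007 kg/m³.
Convert speed: v = 136 km/h ÷ 3.6 = 37.78 m/s.
Dynamic pressure q = ½ρv² = ½ × 1.007 × 37.78² = 718.6 Pa.
L = q·S·CL = 718.6 × 12.8 × 0.901 = 8290 N ≈ 8.29 kN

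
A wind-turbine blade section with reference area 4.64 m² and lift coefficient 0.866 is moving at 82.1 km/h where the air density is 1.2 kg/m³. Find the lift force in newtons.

L = 1250 N

Convert speed: v = 82.1 km/h ÷ 3.6 = 22.81 m/s.
Dynamic pressure q = ½ρv² = ½ × 1.2 × 22.81² = 312.1 Pa.
L = q·S·CL = 312.1 × 4.64 × 0.866 = 1250 N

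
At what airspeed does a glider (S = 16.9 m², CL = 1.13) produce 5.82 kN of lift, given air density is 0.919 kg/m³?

L = ½ρv²S·CL ⇒ v = √(2L/(ρ·S·CL))
v = √(2 × 5820 / (0.919 × 16.9 × 1.13)) = √663.2 = 25.8 m/s

v = 25.8 m/s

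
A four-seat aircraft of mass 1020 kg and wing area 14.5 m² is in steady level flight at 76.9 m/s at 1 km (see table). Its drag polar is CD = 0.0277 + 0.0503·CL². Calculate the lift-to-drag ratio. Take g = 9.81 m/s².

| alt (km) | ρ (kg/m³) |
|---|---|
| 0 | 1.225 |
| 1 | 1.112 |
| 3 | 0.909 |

L/D = 7.02

At 1 km, from the table: ρ = 1.112 kg/m³.
Weight W = mg = 1020 × 9.81 = 10006 N; in level flight L = W.
q = ½ρv² = ½ × 1.112 × 76.9² = 3288 Pa.
CL = 2W/(ρv²S) = 2×10006/(1.112×76.9²×14.5) = 0.2099.
CD = 0.0277 + 0.0503 × 0.2099² = 0.02992.
L/D = CL/CD = 0.2099 / 0.02992 = 7.02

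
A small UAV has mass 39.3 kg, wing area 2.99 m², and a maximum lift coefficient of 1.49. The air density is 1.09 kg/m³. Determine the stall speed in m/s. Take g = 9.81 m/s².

V_stall = 12.6 m/s

At stall, lift equals weight: L = W = m·g = 39.3 × 9.81 = 385.5 N.
V_stall = √(2W/(ρ·S·CL,max)) = √(2 × 385.5 / (1.09 × 2.99 × 1.49))
V_stall = √158.8 = 12.6 m/s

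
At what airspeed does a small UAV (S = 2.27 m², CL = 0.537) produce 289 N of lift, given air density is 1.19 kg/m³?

L = ½ρv²S·CL ⇒ v = √(2L/(ρ·S·CL))
v = √(2 × 289 / (1.19 × 2.27 × 0.537)) = √398.5 = 20 m/s

v = 20 m/s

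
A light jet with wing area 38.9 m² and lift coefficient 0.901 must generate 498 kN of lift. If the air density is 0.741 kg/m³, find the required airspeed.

v = 196 m/s

L = ½ρv²S·CL ⇒ v = √(2L/(ρ·S·CL))
v = √(2 × 4.98×10^5 / (0.741 × 38.9 × 0.901)) = √38350 = 196 m/s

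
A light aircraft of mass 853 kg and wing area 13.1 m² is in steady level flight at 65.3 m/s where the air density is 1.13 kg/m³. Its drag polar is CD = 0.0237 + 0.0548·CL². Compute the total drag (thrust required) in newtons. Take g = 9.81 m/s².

D = 870 N

Weight W = mg = 853 × 9.81 = 8367.9 N; in level flight L = W.
q = ½ρv² = ½ × 1.13 × 65.3² = 2409 Pa.
Required CL = L/(qS) = 8367.9/(2409·13.1) = 0.2651.
CD = 0.0237 + 0.0548 × 0.2651² = 0.02755.
D = q·S·CD = 2409 × 13.1 × 0.02755 = 869.6 N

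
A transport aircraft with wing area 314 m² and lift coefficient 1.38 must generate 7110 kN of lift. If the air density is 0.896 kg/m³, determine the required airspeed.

v = 191 m/s

L = ½ρv²S·CL ⇒ v = √(2L/(ρ·S·CL))
v = √(2 × 7.11×10^6 / (0.896 × 314 × 1.38)) = √36630 = 191 m/s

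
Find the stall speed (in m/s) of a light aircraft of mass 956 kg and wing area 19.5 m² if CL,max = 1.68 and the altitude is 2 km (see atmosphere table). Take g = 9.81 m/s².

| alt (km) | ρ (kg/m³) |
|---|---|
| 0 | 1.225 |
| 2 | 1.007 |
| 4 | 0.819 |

V_stall = 23.8 m/s

At 2 km, from the table: ρ = 1.007 kg/m³.
Stall occurs when L = W at CL,max. W = mg = 956 × 9.81 = 9378 N.
From L = ½ρV²S·CL,max = W: V_stall = √(2W/(ρSCL,max)) = √(2·9378/(1.007·19.5·1.68))
V_stall = √568.6 = 23.8 m/s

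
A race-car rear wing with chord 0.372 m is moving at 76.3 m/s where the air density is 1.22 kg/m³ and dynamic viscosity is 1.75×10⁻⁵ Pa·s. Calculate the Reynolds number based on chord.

Re = ρ·v·c/μ = 1.22 × 76.3 × 0.372 / (1.75×10⁻⁵) = 1.98×10^6

Re = 1.98×10^6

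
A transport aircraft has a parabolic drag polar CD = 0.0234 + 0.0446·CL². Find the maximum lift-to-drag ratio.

(L/D)max = 15.5

For CD = CD0 + K·CL², (L/D)max occurs at CL* = √(CD0/K) and equals 1/(2√(K·CD0)).
(L/D)max = 1/(2√(0.0446 × 0.0234)) = 1/(2 × 0.03231) = 15.5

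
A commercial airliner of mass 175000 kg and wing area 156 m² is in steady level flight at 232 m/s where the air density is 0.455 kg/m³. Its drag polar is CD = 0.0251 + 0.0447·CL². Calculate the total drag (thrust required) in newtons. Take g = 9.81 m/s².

Weight W = mg = 175000 × 9.81 = 1.7168×10^6 N; in level flight L = W.
q = ½ρv² = ½ × 0.455 × 232² = 12240 Pa.
CL = W/(q·S) = 1.7168×10^6 / (12240 × 156) = 0.8987.
CD = 0.0251 + 0.0447 × 0.8987² = 0.0612.
D = q·S·CD = 12240 × 156 × 0.0612 = 1.169×10^5 N

D = 1.17×10^5 N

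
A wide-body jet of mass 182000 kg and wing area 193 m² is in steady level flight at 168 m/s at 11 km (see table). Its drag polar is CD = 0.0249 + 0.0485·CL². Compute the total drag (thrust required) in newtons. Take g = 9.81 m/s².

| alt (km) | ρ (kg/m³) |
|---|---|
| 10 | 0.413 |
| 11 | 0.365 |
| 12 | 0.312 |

At 11 km, from the table: ρ = 0.365 kg/m³.
Weight W = mg = 182000 × 9.81 = 1.7854×10^6 N; in level flight L = W.
Dynamic pressure q = 0.5 × 0.365 × 168² = 5151 Pa.
CL = W/(q·S) = 1.7854×10^6 / (5151 × 193) = 1.796.
CD = 0.0249 + 0.0485 × 1.796² = 0.1813.
D = q·S·CD = 5151 × 193 × 0.1813 = 1.803×10^5 N

D = 1.8×10^5 N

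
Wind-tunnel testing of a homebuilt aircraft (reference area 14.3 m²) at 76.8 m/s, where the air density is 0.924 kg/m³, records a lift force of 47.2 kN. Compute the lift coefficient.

From L = ½ρv²S·CL, rearranging gives CL = 2L/(ρv²S).
CL = 2 × 47200 / (0.924 × 76.8² × 14.3) = 1.21

CL = 1.21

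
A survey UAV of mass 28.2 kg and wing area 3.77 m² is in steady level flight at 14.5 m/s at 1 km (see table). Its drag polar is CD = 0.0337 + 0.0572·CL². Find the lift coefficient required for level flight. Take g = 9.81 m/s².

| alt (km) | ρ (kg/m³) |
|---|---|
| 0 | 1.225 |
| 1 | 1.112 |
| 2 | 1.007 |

CL = 0.628

At 1 km, from the table: ρ = 1.112 kg/m³.
Weight W = mg = 28.2 × 9.81 = 276.64 N; in level flight L = W.
q = ½ρv² = ½ × 1.112 × 14.5² = 116.9 Pa.
CL = W/(q·S) = 276.64 / (116.9 × 3.77) = 0.6277.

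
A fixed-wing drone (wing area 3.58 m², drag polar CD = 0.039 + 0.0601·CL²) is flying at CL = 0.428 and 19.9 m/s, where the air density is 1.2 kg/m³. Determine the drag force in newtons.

CD = 0.039 + 0.0601 × 0.428² = 0.05001
D = ½ρv²S·CD = ½ × 1.2 × 19.9² × 3.58 × 0.05001 = 42.5 N

D = 42.5 N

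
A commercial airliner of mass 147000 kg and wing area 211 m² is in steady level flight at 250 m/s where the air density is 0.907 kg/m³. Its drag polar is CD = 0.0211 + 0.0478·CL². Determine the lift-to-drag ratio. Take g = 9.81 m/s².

L/D = 10.1

Level flight ⇒ L = W = m·g = 147000 × 9.81 = 1.4421×10^6 N.
q = ½ρv² = ½ × 0.907 × 250² = 28340 Pa.
CL = 2W/(ρv²S) = 2×1.4421×10^6/(0.907×250²×211) = 0.2411.
CD = 0.0211 + 0.0478 × 0.2411² = 0.02388.
L/D = CL/CD = 0.2411 / 0.02388 = 10.1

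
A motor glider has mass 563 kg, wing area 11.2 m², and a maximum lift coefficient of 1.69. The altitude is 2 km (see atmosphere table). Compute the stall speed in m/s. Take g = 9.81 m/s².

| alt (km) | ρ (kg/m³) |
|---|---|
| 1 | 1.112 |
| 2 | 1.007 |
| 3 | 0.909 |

At 2 km, from the table: ρ = 1.007 kg/m³.
Weight W = mg = 563 × 9.81 = 5523 N.
From L = ½ρV²S·CL,max = W: V_stall = √(2W/(ρSCL,max)) = √(2·5523/(1.007·11.2·1.69))
V_stall = √579.5 = 24.1 m/s

V_stall = 24.1 m/s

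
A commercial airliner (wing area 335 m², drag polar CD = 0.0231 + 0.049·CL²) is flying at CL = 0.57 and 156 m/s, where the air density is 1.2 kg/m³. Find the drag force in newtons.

CD = 0.0231 + 0.049 × 0.57² = 0.03902
D = ½ρv²S·CD = ½ × 1.2 × 156² × 335 × 0.03902 = 1.91×10^5 N

D = 1.91×10^5 N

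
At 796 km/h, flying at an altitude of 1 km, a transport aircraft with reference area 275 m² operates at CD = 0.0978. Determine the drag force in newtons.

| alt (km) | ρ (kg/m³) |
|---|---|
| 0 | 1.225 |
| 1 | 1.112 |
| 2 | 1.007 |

D = 7.31×10^5 N

At 1 km, from the table: ρ = 1.112 kg/m³.
Convert speed: v = 796 km/h ÷ 3.6 = 221.1 m/s.
Dynamic pressure q = ½ρv² = ½ × 1.112 × 221.1² = 27180 Pa.
D = q·S·CD = 27180 × 275 × 0.0978 = 7.31×10^5 N ≈ 731 kN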